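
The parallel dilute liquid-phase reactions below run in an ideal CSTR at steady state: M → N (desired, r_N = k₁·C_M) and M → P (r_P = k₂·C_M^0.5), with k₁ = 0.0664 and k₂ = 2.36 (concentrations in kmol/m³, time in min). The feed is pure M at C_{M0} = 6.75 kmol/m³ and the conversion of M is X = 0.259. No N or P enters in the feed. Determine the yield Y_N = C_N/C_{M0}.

0.0153

Exit C_M = C_{M0}(1−X) = 6.75×0.741 = 5.002 kmol/m³.
A CSTR operates uniformly at the exit composition, giving r_N = 0.3321 and r_P = 5.278 (each k·C_M^n at C_M = 5.002).
Fraction of consumed M going to N: r_N/(r_N+r_P) = 0.05920.
C_N = 0.05920·C_{M0}·X = 0.05920×6.75×0.259 = 0.103 kmol/m³; Y_N = C_N/C_{M0} = 0.0153.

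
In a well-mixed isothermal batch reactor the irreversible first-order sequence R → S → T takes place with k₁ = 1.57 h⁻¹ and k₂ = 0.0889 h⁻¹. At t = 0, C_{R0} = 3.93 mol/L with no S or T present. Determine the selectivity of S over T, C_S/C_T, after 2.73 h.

For first-order series with pure R initially, C_S(t) = k₁C_{R0}/(k₂−k₁)·(e^(−k₁t) − e^(−k₂t)).
e^(−k₁t) = e^(−1.57×2.73) = e^(−4.286) = 0.01376; e^(−k₂t) = e^(−0.2427) = 0.7845.
C_S = 1.57×3.93/(0.0889−1.57) × (0.01376−0.7845) = (-4.166)×(-0.7708) = 3.211 mol/L.
C_R = C_{R0}e^(−k₁t) = 0.05407 mol/L, so C_T = C_{R0}−C_R−C_S = 0.6651 mol/L; C_S/C_T = 4.83.

4.83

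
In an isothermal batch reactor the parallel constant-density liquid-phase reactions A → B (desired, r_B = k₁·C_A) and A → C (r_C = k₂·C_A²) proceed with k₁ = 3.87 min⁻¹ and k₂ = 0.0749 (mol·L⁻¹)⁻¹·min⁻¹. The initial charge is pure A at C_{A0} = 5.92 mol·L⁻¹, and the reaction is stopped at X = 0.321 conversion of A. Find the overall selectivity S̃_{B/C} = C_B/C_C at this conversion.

10.4

C_A = C_{A0}(1−X) = 4.020 mol·L⁻¹.
Along a PFR/batch, dC_B/dC_A = −r_B/(r_B+r_C) = −k₁/(k₁+k₂·C_A).
Integrating from C_{A0} to C_A: C_B = (3.87/0.0749)·ln[(3.87+0.0749·5.92)/(3.87+0.0749·4.02)] = 51.67·ln(4.313/4.171) = 1.734 mol·L⁻¹.
C_C = (C_{A0}−C_A)−C_B = 0.1666 mol·L⁻¹; S̃_{B/C} = 1.734/0.1666 = 10.4.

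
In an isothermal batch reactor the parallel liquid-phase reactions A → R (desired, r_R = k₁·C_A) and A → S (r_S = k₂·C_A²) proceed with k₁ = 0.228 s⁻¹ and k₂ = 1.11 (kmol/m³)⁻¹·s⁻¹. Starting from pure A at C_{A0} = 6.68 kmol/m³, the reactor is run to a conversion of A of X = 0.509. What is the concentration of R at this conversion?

C_A = C_{A0}(1−X) = 3.280 kmol/m³.
Along a PFR/batch, dC_R/dC_A = −r_R/(r_R+r_S) = −k₁/(k₁+k₂·C_A).
Integrating from C_{A0} to C_A: C_R = (0.228/1.11)·ln[(0.228+1.11·6.68)/(0.228+1.11·3.28)] = 0.2054·ln(7.643/3.869) = 0.1399 kmol/m³.

0.140 kmol/m³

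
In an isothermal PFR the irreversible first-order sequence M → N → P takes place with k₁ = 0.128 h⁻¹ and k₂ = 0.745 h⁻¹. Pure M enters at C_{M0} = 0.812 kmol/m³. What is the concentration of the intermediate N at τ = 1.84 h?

For first-order series with pure M initially, C_N(τ) = k₁C_{M0}/(k₂−k₁)·(e^(−k₁τ) − e^(−k₂τ)).
e^(−k₁τ) = e^(−0.128×1.84) = e^(−0.2355) = 0.7902; e^(−k₂τ) = e^(−1.371) = 0.2539.
C_N = 0.128×0.812/(0.745−0.128) × (0.7902−0.2539) = 0.1685×0.5363 = 0.09033 kmol/m³.

0.0903 kmol/m³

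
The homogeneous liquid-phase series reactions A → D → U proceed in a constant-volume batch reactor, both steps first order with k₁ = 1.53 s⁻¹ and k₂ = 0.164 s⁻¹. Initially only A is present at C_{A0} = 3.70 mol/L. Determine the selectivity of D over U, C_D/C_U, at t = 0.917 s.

The intermediate concentration in a first-order A→B→C sequence is C_D = k₁C_{A0}(e^(−k₁t) − e^(−k₂t))/(k₂−k₁).
e^(−k₁t) = e^(−1.53×0.917) = e^(−1.403) = 0.2459; e^(−k₂t) = e^(−0.1504) = 0.8604.
C_D = 1.53×3.70/(0.164−1.53) × (0.2459−0.8604) = (-4.144)×(-0.6145) = 2.547 mol/L.
C_A = C_{A0}e^(−k₁t) = 0.9097 mol/L, so C_U = C_{A0}−C_A−C_D = 0.2436 mol/L; C_D/C_U = 10.5.

10.5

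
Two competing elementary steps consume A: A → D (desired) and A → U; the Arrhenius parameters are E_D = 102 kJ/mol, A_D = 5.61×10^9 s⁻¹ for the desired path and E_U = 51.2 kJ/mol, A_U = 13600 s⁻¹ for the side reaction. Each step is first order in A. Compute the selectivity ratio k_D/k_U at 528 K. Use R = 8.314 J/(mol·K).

3.89

k_D/k_U = (A_D/A_U)·exp[−(E_D−E_U)/(RT)] = (A_D/A_U)·exp[(E_U−E_D)/(RT)].
(E_U−E_D)/(RT) = (51.2−102)×10³/(8.314×528) = -50800/4390 = -11.57.
k_D/k_U = (5.61×10^9/13600)·exp(-11.57) = 4.125×10^5 × 9.424×10^-6 = 3.89.
Since E_D > E_U, raising the temperature improves selectivity toward D.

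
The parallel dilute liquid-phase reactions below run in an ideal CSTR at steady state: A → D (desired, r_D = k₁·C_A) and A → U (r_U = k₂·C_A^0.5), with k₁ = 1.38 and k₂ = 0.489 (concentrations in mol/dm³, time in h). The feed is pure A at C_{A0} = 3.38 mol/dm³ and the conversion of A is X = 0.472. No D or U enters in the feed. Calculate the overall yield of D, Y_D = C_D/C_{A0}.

0.373

Exit C_A = C_{A0}(1−X) = 3.38×0.528 = 1.785 mol/dm³.
A CSTR operates uniformly at the exit composition, giving r_D = 2.463 and r_U = 0.6533 (each k·C_A^n at C_A = 1.785).
Fraction of consumed A going to D: r_D/(r_D+r_U) = 0.7904.
C_D = 0.7904·C_{A0}·X = 0.7904×3.38×0.472 = 1.26 mol/dm³; Y_D = C_D/C_{A0} = 0.373.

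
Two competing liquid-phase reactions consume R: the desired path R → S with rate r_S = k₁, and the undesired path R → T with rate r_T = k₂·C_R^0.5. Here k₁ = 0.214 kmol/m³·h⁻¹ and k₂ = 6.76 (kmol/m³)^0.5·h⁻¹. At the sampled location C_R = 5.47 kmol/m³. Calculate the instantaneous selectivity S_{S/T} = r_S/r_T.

0.0135

S_{S/T} = r_S/r_T = (k₁)/(k₂·C_R^0.5) = (k₁/k₂)·C_R^-0.5.
= (0.214) / (6.76×5.470^0.5) = 0.2140/15.81 = 0.0135.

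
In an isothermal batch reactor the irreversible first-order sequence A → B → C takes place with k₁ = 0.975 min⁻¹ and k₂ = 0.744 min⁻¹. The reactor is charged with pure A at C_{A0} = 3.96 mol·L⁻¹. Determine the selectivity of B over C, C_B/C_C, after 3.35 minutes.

For first-order series with pure A initially, C_B(t) = k₁C_{A0}/(k₂−k₁)·(e^(−k₁t) − e^(−k₂t)).
e^(−k₁t) = e^(−0.975×3.35) = e^(−3.266) = 0.03815; e^(−k₂t) = e^(−2.492) = 0.08271.
C_B = 0.975×3.96/(0.744−0.975) × (0.03815−0.08271) = (-16.71)×(-0.04456) = 0.7448 mol·L⁻¹.
C_A = C_{A0}e^(−k₁t) = 0.1511 mol·L⁻¹, so C_C = C_{A0}−C_A−C_B = 3.064 mol·L⁻¹; C_B/C_C = 0.243.

0.243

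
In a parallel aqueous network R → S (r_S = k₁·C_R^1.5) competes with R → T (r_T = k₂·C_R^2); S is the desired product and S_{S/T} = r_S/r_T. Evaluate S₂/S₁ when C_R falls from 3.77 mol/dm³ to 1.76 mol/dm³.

S_{S/T} = (k₁/k₂)·C_R^-0.5, so S₂/S₁ = (C_{R,2}/C_{R,1})^-0.5.
= (1.76/3.77)^(-0.5) = (0.4668)^(-0.5) = 1.46.

1.46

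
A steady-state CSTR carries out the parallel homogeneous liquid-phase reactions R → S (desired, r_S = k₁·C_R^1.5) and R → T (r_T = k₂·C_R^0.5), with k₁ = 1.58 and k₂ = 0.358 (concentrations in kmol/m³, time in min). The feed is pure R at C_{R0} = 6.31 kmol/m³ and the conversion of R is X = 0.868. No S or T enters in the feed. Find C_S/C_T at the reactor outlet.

Exit C_R = C_{R0}(1−X) = 6.31×0.132 = 0.8329 kmol/m³.
Rates in a CSTR are evaluated at the outlet concentration: r_S = 1.58×0.8329^1.5 = 1.201, r_T = 0.358×0.8329^0.5 = 0.3267.
Overall selectivity = C_S/C_T = r_Sτ/(r_Tτ) = r_S/r_T = 3.68.

3.68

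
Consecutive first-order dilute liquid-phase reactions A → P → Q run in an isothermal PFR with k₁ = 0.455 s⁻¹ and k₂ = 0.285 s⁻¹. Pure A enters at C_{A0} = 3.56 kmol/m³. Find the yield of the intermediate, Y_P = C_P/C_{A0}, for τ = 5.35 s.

0.348

For first-order series with pure A initially, C_P(τ) = k₁C_{A0}/(k₂−k₁)·(e^(−k₁τ) − e^(−k₂τ)).
e^(−k₁τ) = e^(−0.455×5.35) = e^(−2.434) = 0.08766; e^(−k₂τ) = e^(−1.525) = 0.2177.
C_P = 0.455×3.56/(0.285−0.455) × (0.08766−0.2177) = (-9.528)×(-0.1300) = 1.239 kmol/m³.
Y_P = C_P/C_{A0} = 1.239/3.56 = 0.348.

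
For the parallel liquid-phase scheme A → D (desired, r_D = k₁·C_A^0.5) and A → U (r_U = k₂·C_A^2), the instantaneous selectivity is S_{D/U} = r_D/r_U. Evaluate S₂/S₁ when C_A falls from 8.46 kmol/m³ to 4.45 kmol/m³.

S_{D/U} = (k₁/k₂)·C_A^-1.5, so S₂/S₁ = (C_{A,2}/C_{A,1})^-1.5.
= (4.45/8.46)^(-1.5) = (0.5260)^(-1.5) = 2.62.
Selectivity toward D rises as C_A falls — low-concentration operation is favoured.

2.62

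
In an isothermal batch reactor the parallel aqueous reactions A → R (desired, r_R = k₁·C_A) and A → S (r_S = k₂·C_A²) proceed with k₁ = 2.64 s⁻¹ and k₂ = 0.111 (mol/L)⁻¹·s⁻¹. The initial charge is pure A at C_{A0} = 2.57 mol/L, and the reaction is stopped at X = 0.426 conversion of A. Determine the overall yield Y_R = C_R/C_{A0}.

0.393

C_A = C_{A0}(1−X) = 1.475 mol/L.
Along a PFR/batch, dC_R/dC_A = −r_R/(r_R+r_S) = −k₁/(k₁+k₂·C_A).
Integrating from C_{A0} to C_A: C_R = (2.64/0.111)·ln[(2.64+0.111·2.57)/(2.64+0.111·1.48)] = 23.78·ln(2.925/2.804) = 1.009 mol/L.
Y_R = C_R/C_{A0} = 1.009/2.57 = 0.393.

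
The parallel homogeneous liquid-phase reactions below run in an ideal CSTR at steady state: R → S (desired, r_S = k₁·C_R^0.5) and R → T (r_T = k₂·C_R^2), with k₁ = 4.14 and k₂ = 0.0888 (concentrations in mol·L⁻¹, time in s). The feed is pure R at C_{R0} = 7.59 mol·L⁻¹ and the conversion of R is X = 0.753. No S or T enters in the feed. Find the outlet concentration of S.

5.42 mol·L⁻¹

Exit C_R = C_{R0}(1−X) = 7.59×0.247 = 1.875 mol·L⁻¹.
Rates in a CSTR are evaluated at the outlet concentration: r_S = 4.14×1.875^0.5 = 5.669, r_T = 0.0888×1.875^2 = 0.3121.
Fraction of consumed R going to S: r_S/(r_S+r_T) = 0.9478.
C_S = 0.9478·C_{R0}·X = 0.9478×7.59×0.753 = 5.42 mol·L⁻¹.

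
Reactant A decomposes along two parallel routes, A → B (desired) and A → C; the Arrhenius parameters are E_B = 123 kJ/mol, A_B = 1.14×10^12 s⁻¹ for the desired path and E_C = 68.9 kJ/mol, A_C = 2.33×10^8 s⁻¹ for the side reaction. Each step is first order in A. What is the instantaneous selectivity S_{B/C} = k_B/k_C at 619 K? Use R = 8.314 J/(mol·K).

With equal orders, S_{B/C} = k_B/k_C = (A_B/A_C)·exp[(E_C−E_B)/(RT)].
(E_C−E_B)/(RT) = (68.9−123)×10³/(8.314×619) = -54100/5146 = -10.51.
k_B/k_C = (1.14×10^12/2.33×10^8)·exp(-10.51) = 4893 × 2.720×10^-5 = 0.133.

0.133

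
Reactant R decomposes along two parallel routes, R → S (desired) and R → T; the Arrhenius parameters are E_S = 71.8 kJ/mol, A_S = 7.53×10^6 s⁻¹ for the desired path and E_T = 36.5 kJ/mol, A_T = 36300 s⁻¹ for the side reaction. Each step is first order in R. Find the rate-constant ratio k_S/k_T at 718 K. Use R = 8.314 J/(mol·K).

Since both paths have the same order in R, the concentration cancels and S_{S/T} = k_S/k_T = (A_S/A_T)·exp[(E_T−E_S)/(RT)].
(E_T−E_S)/(RT) = (36.5−71.8)×10³/(8.314×718) = -35300/5969 = -5.913.
k_S/k_T = (7.53×10^6/36300)·exp(-5.913) = 207.4 × 0.002703 = 0.561.

0.561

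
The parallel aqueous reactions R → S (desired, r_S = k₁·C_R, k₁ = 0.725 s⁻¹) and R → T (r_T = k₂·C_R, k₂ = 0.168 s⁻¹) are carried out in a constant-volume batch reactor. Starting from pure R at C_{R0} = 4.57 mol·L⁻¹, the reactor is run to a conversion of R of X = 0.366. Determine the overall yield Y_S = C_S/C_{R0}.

0.297

C_R = C_{R0}(1−X) = 2.897 mol·L⁻¹.
Both paths are first order in R, so the instantaneous fraction to S is constant: dC_S/d(−C_R) = k₁/(k₁+k₂) = 0.8119.
C_S = 0.8119·(C_{R0}−C_R) = 0.8119×1.673 = 1.36 mol·L⁻¹.
Y_S = C_S/C_{R0} = 1.358/4.57 = 0.297.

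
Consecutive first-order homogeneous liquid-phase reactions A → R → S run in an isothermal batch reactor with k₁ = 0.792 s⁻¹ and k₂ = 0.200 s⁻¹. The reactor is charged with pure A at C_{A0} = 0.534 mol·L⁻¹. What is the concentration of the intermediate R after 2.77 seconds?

The intermediate concentration in a first-order A→B→C sequence is C_R = k₁C_{A0}(e^(−k₁t) − e^(−k₂t))/(k₂−k₁).
e^(−k₁t) = e^(−0.792×2.77) = e^(−2.194) = 0.1115; e^(−k₂t) = e^(−0.5540) = 0.5746.
C_R = 0.792×0.534/(0.200−0.792) × (0.1115−0.5746) = (-0.7144)×(-0.4632) = 0.3309 mol·L⁻¹.

0.331 mol·L⁻¹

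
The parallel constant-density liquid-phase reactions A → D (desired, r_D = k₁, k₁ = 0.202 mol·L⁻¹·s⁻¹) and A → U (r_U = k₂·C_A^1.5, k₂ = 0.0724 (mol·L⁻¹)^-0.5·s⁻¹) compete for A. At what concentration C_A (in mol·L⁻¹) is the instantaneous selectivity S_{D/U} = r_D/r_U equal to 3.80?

0.814 mol·L⁻¹

S_{D/U} = (k₁/k₂)·C_A^-1.5 ⇒ C_A = (S·k₂/k₁)^(1/(-1.5)).
= (3.80×0.0724/0.202)^(-0.6667) = (1.362)^(-0.6667) = 0.814 mol·L⁻¹.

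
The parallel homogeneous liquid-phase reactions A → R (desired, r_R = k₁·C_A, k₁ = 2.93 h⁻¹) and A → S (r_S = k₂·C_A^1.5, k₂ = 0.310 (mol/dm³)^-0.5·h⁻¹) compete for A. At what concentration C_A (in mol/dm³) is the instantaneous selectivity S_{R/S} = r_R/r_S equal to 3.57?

7.01 mol/dm³

S_{R/S} = (k₁/k₂)·C_A^-0.5 ⇒ C_A = (S·k₂/k₁)^(-2).
= (3.57×0.310/2.93)^(-2) = (0.3777)^(-2) = 7.01 mol/dm³.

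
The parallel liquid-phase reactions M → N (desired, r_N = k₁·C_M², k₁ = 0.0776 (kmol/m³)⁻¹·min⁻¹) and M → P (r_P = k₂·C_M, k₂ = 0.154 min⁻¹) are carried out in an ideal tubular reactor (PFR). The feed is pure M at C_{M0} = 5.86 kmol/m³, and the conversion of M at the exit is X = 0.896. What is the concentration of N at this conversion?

C_M = C_{M0}(1−X) = 0.6094 kmol/m³.
Along a PFR/batch, dC_P/dC_M = −r_P/(r_N+r_P) = −k₂/(k₂+k₁·C_M).
Integrating from C_{M0} to C_M: C_P = (0.154/0.0776)·ln[(0.154+0.0776·5.86)/(0.154+0.0776·0.609)] = 1.985·ln(0.6087/0.2013) = 2.196 kmol/m³.
Then C_N = (C_{M0}−C_M) − C_P = 5.251 − 2.196 = 3.054 kmol/m³.

3.05 kmol/m³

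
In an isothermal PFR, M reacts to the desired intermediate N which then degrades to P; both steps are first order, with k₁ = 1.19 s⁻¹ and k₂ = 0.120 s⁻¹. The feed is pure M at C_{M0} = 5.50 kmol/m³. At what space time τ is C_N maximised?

For first-order series the maximum of C_N occurs at τ_opt = ln(k₂/k₁)/(k₂−k₁).
= ln(0.120/1.19)/(0.120−1.19) = ln(0.1008)/-1.070 = -2.294/-1.070 = 2.14 s.

2.14 s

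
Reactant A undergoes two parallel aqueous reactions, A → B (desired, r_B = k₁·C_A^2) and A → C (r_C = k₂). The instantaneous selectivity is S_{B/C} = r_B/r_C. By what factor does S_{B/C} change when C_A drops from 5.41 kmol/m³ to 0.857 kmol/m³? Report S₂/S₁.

0.0251

S_{B/C} = (k₁/k₂)·C_A^2, so S₂/S₁ = (C_{A,2}/C_{A,1})^2.
= (0.857/5.41)^2 = (0.1584)^2 = 0.0251.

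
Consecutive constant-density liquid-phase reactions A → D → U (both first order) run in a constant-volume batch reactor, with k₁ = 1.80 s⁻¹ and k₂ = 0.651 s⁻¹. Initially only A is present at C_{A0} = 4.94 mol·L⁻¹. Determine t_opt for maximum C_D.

0.885 s

The intermediate peaks when r₁ = r₂, i.e. k₁e^(−k₁t) = k₂e^(−k₂t), giving t_opt = ln(k₂/k₁)/(k₂−k₁).
= ln(0.651/1.80)/(0.651−1.80) = ln(0.3617)/-1.149 = -1.017/-1.149 = 0.885 s.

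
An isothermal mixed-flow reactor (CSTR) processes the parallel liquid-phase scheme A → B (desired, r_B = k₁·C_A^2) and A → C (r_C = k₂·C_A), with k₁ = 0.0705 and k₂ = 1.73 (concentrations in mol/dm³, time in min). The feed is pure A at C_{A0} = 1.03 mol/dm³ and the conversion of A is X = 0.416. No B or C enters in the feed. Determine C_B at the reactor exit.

0.0103 mol/dm³

Exit C_A = C_{A0}(1−X) = 1.03×0.584 = 0.6015 mol/dm³.
A CSTR operates uniformly at the exit composition, giving r_B = 0.02551 and r_C = 1.041 (each k·C_A^n at C_A = 0.6015).
Fraction of consumed A going to B: r_B/(r_B+r_C) = 0.02393.
C_B = 0.02393·C_{A0}·X = 0.02393×1.03×0.416 = 0.0103 mol/dm³.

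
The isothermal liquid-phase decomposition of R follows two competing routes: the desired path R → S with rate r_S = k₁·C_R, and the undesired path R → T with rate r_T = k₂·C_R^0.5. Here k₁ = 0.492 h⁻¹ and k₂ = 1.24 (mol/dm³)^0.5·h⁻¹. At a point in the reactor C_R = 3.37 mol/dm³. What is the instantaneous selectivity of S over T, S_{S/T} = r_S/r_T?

S_{S/T} = r_S/r_T = (k₁·C_R)/(k₂·C_R^0.5) = (k₁/k₂)·C_R^0.5.
= (0.492×3.370) / (1.24×3.370^0.5) = 1.658/2.276 = 0.728.
Since the desired path is higher order in R, keeping C_R high (PFR or concentrated feed) favours S.

0.728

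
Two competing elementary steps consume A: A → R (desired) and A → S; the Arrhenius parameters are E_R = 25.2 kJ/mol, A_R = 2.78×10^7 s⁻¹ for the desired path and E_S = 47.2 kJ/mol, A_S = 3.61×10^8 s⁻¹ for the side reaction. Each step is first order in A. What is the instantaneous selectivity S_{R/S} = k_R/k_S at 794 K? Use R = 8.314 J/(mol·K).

k_R/k_S = (A_R/A_S)·exp[−(E_R−E_S)/(RT)] = (A_R/A_S)·exp[(E_S−E_R)/(RT)].
(E_S−E_R)/(RT) = (47.2−25.2)×10³/(8.314×794) = 22000/6601 = 3.333.
k_R/k_S = (2.78×10^7/3.61×10^8)·exp(3.333) = 0.07701 × 28.01 = 2.16.
Since E_R < E_S, lowering the temperature improves selectivity toward R.

2.16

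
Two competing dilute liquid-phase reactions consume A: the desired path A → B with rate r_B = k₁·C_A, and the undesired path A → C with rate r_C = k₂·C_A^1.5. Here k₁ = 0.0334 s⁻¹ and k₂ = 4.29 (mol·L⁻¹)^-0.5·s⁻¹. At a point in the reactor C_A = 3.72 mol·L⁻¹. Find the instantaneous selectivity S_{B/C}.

S_{B/C} = r_B/r_C = (k₁·C_A)/(k₂·C_A^1.5) = (k₁/k₂)·C_A^-0.5.
= (0.0334×3.720) / (4.29×3.720^1.5) = 0.1242/30.78 = 0.00404.
The undesired path is higher order in A, so low C_A (CSTR or dilute feed) favours B.

0.00404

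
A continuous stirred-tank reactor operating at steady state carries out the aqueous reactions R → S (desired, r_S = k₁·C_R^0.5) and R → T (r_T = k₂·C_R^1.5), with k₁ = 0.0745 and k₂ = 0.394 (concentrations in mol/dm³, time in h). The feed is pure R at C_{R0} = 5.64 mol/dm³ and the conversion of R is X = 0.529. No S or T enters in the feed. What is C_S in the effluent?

0.198 mol/dm³

Exit C_R = C_{R0}(1−X) = 5.64×0.471 = 2.656 mol/dm³.
In a CSTR the entire volume is at exit conditions, so r_S = 0.0745×2.656^0.5 = 0.1214 and r_T = 0.394×2.656^1.5 = 1.706.
Fraction of consumed R going to S: r_S/(r_S+r_T) = 0.06645.
C_S = 0.06645·C_{R0}·X = 0.06645×5.64×0.529 = 0.198 mol/dm³.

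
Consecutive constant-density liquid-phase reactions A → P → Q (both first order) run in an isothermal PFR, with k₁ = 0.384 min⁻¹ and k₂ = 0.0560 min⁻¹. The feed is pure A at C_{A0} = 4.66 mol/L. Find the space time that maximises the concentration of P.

For first-order series the maximum of C_P occurs at τ_opt = ln(k₂/k₁)/(k₂−k₁).
= ln(0.0560/0.384)/(0.0560−0.384) = ln(0.1458)/-0.3280 = -1.925/-0.3280 = 5.87 min.

5.87 min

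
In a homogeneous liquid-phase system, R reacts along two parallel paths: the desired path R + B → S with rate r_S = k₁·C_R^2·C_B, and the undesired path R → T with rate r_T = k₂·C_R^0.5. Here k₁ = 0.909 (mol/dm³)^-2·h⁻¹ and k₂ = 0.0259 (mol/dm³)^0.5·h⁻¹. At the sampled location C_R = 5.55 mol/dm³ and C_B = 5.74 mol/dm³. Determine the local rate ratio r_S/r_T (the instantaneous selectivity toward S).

2634

S_{S/T} = r_S/r_T = (k₁·C_R^2·C_B)/(k₂·C_R^0.5) = (k₁/k₂)·C_R^1.5·C_B.
= (0.909×5.550^2×5.740) / (0.0259×5.550^0.5) = 160.7/0.06102 = 2634.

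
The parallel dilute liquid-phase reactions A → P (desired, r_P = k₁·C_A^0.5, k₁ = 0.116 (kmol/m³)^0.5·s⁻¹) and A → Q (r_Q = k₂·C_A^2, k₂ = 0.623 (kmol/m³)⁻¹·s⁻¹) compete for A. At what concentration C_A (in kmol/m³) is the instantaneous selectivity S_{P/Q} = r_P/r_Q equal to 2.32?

0.186 kmol/m³

S_{P/Q} = (k₁/k₂)·C_A^-1.5 ⇒ C_A = (S·k₂/k₁)^(1/(-1.5)).
= (2.32×0.623/0.116)^(-0.6667) = (12.46)^(-0.6667) = 0.186 kmol/m³.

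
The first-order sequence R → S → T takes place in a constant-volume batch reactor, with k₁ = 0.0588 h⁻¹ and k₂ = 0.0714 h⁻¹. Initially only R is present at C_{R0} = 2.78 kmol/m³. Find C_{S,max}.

0.925 kmol/m³

Evaluating C_S at t_opt = ln(k₂/k₁)/(k₂−k₁) gives C_{S,max}/C_{R0} = (k₁/k₂)^[k₂/(k₂−k₁)].
= (0.0588/0.0714)^(0.0714/(0.0714−0.0588)) = (0.8235)^(5.667) = 0.3328.
C_{S,max} = 0.3328×2.78 = 0.925 kmol/m³.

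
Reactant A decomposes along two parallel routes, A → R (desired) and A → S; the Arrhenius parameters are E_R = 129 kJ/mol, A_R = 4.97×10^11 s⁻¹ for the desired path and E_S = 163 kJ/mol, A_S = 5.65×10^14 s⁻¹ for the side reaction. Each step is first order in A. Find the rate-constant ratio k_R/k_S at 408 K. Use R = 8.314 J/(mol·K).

19.8

With equal orders, S_{R/S} = k_R/k_S = (A_R/A_S)·exp[(E_S−E_R)/(RT)].
(E_S−E_R)/(RT) = (163−129)×10³/(8.314×408) = 34000/3392 = 10.02.
k_R/k_S = (4.97×10^11/5.65×10^14)·exp(10.02) = 8.796×10^-4 × 22545 = 19.8.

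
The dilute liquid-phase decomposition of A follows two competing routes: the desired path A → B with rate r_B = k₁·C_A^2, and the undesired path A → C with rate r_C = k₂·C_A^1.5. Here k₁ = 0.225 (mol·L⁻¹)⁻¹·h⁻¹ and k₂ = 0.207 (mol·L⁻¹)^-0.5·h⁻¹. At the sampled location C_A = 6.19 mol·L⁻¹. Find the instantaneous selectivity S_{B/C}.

2.70

S_{B/C} = r_B/r_C = (k₁·C_A^2)/(k₂·C_A^1.5) = (k₁/k₂)·C_A^0.5.
= (0.225×6.190^2) / (0.207×6.190^1.5) = 8.621/3.188 = 2.70.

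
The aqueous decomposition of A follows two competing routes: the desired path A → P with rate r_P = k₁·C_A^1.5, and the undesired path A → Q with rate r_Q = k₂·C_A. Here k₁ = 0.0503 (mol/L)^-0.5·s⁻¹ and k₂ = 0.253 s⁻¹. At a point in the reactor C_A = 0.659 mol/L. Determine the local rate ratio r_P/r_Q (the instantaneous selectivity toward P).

S_{P/Q} = r_P/r_Q = (k₁·C_A^1.5)/(k₂·C_A) = (k₁/k₂)·C_A^0.5.
= (0.0503×0.6590^1.5) / (0.253×0.6590) = 0.02691/0.1667 = 0.161.
Since the desired path is higher order in A, keeping C_A high (PFR or concentrated feed) favours P.

0.161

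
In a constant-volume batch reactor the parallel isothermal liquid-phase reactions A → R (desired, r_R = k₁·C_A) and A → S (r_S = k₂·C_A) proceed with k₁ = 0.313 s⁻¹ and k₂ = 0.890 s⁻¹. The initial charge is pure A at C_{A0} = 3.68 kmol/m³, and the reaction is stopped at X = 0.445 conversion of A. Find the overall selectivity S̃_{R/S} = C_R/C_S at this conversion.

0.352

C_A = C_{A0}(1−X) = 2.042 kmol/m³.
Both paths are first order in A, so the instantaneous fraction to R is constant: dC_R/d(−C_A) = k₁/(k₁+k₂) = 0.2602.
C_R = 0.2602·(C_{A0}−C_A) = 0.2602×1.638 = 0.426 kmol/m³.
C_S = (C_{A0}−C_A)−C_R = 1.212 kmol/m³; S̃_{R/S} = 0.4261/1.212 = 0.352.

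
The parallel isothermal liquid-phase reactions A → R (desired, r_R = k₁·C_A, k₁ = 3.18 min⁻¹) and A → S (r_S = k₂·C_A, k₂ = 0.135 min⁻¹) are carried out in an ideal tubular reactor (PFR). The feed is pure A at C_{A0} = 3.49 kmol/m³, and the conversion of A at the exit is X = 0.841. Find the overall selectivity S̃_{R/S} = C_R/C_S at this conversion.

C_A = C_{A0}(1−X) = 0.5549 kmol/m³.
Both paths are first order in A, so the instantaneous fraction to R is constant: dC_R/d(−C_A) = k₁/(k₁+k₂) = 0.9593.
C_R = 0.9593·(C_{A0}−C_A) = 0.9593×2.935 = 2.82 kmol/m³.
C_S = (C_{A0}−C_A)−C_R = 0.1195 kmol/m³; S̃_{R/S} = 2.816/0.1195 = 23.6.

23.6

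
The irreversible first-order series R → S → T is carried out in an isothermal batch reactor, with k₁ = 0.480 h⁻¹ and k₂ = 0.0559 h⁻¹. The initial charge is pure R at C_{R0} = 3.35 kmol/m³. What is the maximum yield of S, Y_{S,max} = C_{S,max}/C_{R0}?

0.753

For a first-order series the maximum intermediate yield is C_{S,max}/C_{R0} = (k₁/k₂)^[k₂/(k₂−k₁)].
= (0.480/0.0559)^(0.0559/(0.0559−0.480)) = (8.587)^(-0.1318) = 0.7532.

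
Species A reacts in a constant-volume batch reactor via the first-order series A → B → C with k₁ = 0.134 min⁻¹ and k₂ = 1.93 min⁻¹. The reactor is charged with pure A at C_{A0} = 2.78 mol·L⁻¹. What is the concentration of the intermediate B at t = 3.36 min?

0.132 mol·L⁻¹

Solving the coupled first-order balances gives C_B(t) = [k₁/(k₂−k₁)]·C_{A0}·(e^(−k₁t) − e^(−k₂t)).
e^(−k₁t) = e^(−0.134×3.36) = e^(−0.4502) = 0.6375; e^(−k₂t) = e^(−6.485) = 0.001526.
C_B = 0.134×2.78/(1.93−0.134) × (0.6375−0.001526) = 0.2074×0.6359 = 0.1319 mol·L⁻¹.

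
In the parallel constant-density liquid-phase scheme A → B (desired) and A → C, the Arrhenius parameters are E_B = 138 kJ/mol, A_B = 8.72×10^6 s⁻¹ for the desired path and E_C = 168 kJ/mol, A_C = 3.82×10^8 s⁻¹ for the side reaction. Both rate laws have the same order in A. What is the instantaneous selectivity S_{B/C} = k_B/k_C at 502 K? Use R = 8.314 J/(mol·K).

With equal orders, S_{B/C} = k_B/k_C = (A_B/A_C)·exp[(E_C−E_B)/(RT)].
(E_C−E_B)/(RT) = (168−138)×10³/(8.314×502) = 30000/4174 = 7.188.
k_B/k_C = (8.72×10^6/3.82×10^8)·exp(7.188) = 0.02283 × 1323 = 30.2.

30.2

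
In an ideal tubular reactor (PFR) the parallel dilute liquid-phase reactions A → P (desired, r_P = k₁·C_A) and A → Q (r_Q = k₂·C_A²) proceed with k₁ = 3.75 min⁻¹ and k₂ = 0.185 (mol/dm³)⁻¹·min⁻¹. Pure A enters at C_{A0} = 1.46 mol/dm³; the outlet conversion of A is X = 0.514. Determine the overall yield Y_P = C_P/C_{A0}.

0.488

C_A = C_{A0}(1−X) = 0.7096 mol/dm³.
Along a PFR/batch, dC_P/dC_A = −r_P/(r_P+r_Q) = −k₁/(k₁+k₂·C_A).
Integrating from C_{A0} to C_A: C_P = (3.75/0.185)·ln[(3.75+0.185·1.46)/(3.75+0.185·0.710)] = 20.27·ln(4.020/3.881) = 0.7124 mol/dm³.
Y_P = C_P/C_{A0} = 0.7124/1.46 = 0.488.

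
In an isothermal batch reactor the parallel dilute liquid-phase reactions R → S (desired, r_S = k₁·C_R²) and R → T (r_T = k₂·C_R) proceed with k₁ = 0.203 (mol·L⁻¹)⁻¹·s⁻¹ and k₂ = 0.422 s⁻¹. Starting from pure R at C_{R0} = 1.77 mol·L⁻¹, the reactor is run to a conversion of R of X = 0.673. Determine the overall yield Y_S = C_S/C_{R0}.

0.238

C_R = C_{R0}(1−X) = 0.5788 mol·L⁻¹.
Along a PFR/batch, dC_T/dC_R = −r_T/(r_S+r_T) = −k₂/(k₂+k₁·C_R).
Integrating from C_{R0} to C_R: C_T = (0.422/0.203)·ln[(0.422+0.203·1.77)/(0.422+0.203·0.579)] = 2.079·ln(0.7813/0.5395) = 0.7699 mol·L⁻¹.
Then C_S = (C_{R0}−C_R) − C_T = 1.191 − 0.7699 = 0.4213 mol·L⁻¹.
Y_S = C_S/C_{R0} = 0.4213/1.77 = 0.238.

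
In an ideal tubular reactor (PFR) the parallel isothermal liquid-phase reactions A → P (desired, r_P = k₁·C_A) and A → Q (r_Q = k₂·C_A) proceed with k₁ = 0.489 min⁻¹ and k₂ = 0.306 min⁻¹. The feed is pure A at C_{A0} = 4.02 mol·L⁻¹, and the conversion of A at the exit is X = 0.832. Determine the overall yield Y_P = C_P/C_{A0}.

0.512

C_A = C_{A0}(1−X) = 0.6754 mol·L⁻¹.
Both paths are first order in A, so the instantaneous fraction to P is constant: dC_P/d(−C_A) = k₁/(k₁+k₂) = 0.6151.
C_P = 0.6151·(C_{A0}−C_A) = 0.6151×3.345 = 2.06 mol·L⁻¹.
Y_P = C_P/C_{A0} = 2.057/4.02 = 0.512.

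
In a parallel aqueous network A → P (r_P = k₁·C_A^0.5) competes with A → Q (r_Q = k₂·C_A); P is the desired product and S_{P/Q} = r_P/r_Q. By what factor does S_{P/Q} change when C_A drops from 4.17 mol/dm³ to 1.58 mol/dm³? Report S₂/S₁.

S_{P/Q} = (k₁/k₂)·C_A^-0.5, so S₂/S₁ = (C_{A,2}/C_{A,1})^-0.5.
= (1.58/4.17)^(-0.5) = (0.3789)^(-0.5) = 1.62.
Selectivity toward P rises as C_A falls — low-concentration operation is favoured.

1.62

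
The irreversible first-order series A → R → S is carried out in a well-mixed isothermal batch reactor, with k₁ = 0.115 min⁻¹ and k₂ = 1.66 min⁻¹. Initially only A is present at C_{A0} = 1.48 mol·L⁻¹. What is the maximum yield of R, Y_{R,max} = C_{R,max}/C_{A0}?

Evaluating C_R at t_opt = ln(k₂/k₁)/(k₂−k₁) gives C_{R,max}/C_{A0} = (k₁/k₂)^[k₂/(k₂−k₁)].
= (0.115/1.66)^(1.66/(1.66−0.115)) = (0.06928)^(1.074) = 0.05679.

0.0568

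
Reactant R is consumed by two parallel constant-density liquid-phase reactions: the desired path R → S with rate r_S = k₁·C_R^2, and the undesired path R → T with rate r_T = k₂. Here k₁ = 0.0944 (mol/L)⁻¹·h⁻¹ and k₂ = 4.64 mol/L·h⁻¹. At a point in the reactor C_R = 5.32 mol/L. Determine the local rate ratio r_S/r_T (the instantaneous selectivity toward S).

0.576

S_{S/T} = r_S/r_T = (k₁·C_R^2)/(k₂) = (k₁/k₂)·C_R^2.
= (0.0944×5.320^2) / (4.64) = 2.672/4.640 = 0.576.
Since the desired path is higher order in R, keeping C_R high (PFR or concentrated feed) favours S.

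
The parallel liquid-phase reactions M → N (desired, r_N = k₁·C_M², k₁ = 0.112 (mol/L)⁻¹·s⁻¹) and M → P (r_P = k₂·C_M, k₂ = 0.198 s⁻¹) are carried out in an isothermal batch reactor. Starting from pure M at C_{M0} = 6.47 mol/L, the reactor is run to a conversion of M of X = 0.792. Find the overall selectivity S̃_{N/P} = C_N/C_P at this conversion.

1.98

C_M = C_{M0}(1−X) = 1.346 mol/L.
Along a PFR/batch, dC_P/dC_M = −r_P/(r_N+r_P) = −k₂/(k₂+k₁·C_M).
Integrating from C_{M0} to C_M: C_P = (0.198/0.112)·ln[(0.198+0.112·6.47)/(0.198+0.112·1.35)] = 1.768·ln(0.9226/0.3487) = 1.720 mol/L.
Then C_N = (C_{M0}−C_M) − C_P = 5.124 − 1.720 = 3.404 mol/L.
S̃_{N/P} = C_N/C_P = 3.404/1.720 = 1.98.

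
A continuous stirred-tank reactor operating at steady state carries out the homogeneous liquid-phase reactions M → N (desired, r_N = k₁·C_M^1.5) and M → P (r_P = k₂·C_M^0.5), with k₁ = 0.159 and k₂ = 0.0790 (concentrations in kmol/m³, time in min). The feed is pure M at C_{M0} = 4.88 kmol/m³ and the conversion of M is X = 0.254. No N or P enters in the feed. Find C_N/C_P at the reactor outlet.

Exit C_M = C_{M0}(1−X) = 4.88×0.746 = 3.640 kmol/m³.
Rates in a CSTR are evaluated at the outlet concentration: r_N = 0.159×3.640^1.5 = 1.104, r_P = 0.0790×3.640^0.5 = 0.1507.
Overall selectivity = C_N/C_P = r_Nτ/(r_Pτ) = r_N/r_P = 7.33.

7.33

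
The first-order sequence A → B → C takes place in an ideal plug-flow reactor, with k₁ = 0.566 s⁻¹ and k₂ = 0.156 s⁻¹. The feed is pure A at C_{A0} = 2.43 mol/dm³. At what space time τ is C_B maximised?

Setting dC_B/dτ = 0 gives τ_opt = ln(k₂/k₁)/(k₂−k₁).
= ln(0.156/0.566)/(0.156−0.566) = ln(0.2756)/-0.4100 = -1.289/-0.4100 = 3.14 s.

3.14 s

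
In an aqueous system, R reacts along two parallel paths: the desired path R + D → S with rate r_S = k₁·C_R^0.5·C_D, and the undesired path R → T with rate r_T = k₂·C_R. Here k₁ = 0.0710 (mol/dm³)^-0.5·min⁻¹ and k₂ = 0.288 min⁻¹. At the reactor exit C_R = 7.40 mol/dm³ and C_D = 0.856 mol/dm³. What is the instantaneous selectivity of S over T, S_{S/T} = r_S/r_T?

S_{S/T} = r_S/r_T = (k₁·C_R^0.5·C_D)/(k₂·C_R) = (k₁/k₂)·C_R^-0.5·C_D.
= (0.0710×7.400^0.5×0.8560) / (0.288×7.400) = 0.1653/2.131 = 0.0776.

0.0776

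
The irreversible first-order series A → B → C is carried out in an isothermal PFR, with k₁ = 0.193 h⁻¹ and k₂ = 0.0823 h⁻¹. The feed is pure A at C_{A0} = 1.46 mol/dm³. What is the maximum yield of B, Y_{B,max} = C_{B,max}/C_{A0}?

0.531

At the optimum, C_{B,max}/C_{A0} = (k₁/k₂)^[k₂/(k₂−k₁)].
= (0.193/0.0823)^(0.0823/(0.0823−0.193)) = (2.345)^(-0.7435) = 0.5306.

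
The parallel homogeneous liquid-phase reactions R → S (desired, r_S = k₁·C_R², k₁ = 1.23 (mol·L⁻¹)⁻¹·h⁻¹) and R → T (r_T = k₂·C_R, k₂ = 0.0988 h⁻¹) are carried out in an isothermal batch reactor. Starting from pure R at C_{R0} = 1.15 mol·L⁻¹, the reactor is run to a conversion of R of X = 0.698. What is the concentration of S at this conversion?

C_R = C_{R0}(1−X) = 0.3473 mol·L⁻¹.
Along a PFR/batch, dC_T/dC_R = −r_T/(r_S+r_T) = −k₂/(k₂+k₁·C_R).
Integrating from C_{R0} to C_R: C_T = (0.0988/1.23)·ln[(0.0988+1.23·1.15)/(0.0988+1.23·0.347)] = 0.08033·ln(1.513/0.5260) = 0.08489 mol·L⁻¹.
Then C_S = (C_{R0}−C_R) − C_T = 0.8027 − 0.08489 = 0.7178 mol·L⁻¹.

0.718 mol·L⁻¹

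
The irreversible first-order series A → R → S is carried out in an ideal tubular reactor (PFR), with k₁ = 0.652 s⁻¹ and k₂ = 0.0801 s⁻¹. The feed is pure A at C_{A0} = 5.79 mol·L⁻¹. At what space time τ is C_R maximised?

For first-order series the maximum of C_R occurs at τ_opt = ln(k₂/k₁)/(k₂−k₁).
= ln(0.0801/0.652)/(0.0801−0.652) = ln(0.1229)/-0.5719 = -2.097/-0.5719 = 3.67 s.

3.67 s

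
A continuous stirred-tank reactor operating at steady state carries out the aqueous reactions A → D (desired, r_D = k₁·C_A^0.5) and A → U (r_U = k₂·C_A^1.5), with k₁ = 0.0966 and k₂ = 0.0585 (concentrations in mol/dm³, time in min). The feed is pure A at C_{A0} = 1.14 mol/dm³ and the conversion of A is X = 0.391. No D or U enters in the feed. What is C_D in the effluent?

0.314 mol/dm³

Exit C_A = C_{A0}(1−X) = 1.14×0.609 = 0.6943 mol/dm³.
Rates in a CSTR are evaluated at the outlet concentration: r_D = 0.0966×0.6943^0.5 = 0.08049, r_U = 0.0585×0.6943^1.5 = 0.03384.
Fraction of consumed A going to D: r_D/(r_D+r_U) = 0.7040.
C_D = 0.7040·C_{A0}·X = 0.7040×1.14×0.391 = 0.314 mol/dm³.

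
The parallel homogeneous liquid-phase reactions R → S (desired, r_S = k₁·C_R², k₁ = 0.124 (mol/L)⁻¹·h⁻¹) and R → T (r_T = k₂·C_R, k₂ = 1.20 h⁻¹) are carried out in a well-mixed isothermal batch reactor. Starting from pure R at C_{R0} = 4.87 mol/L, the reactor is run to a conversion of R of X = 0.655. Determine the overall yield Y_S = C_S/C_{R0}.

C_R = C_{R0}(1−X) = 1.680 mol/L.
Along a PFR/batch, dC_T/dC_R = −r_T/(r_S+r_T) = −k₂/(k₂+k₁·C_R).
Integrating from C_{R0} to C_R: C_T = (1.20/0.124)·ln[(1.20+0.124·4.87)/(1.20+0.124·1.68)] = 9.677·ln(1.804/1.408) = 2.395 mol/L.
Then C_S = (C_{R0}−C_R) − C_T = 3.190 − 2.395 = 0.7944 mol/L.
Y_S = C_S/C_{R0} = 0.7944/4.87 = 0.163.

0.163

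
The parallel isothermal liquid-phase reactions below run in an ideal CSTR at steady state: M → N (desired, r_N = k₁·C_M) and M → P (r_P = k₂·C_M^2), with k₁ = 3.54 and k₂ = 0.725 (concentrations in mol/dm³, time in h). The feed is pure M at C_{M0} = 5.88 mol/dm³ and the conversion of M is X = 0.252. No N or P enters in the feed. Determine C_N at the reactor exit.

Exit C_M = C_{M0}(1−X) = 5.88×0.748 = 4.398 mol/dm³.
A CSTR operates uniformly at the exit composition, giving r_N = 15.57 and r_P = 14.02 (each k·C_M^n at C_M = 4.398).
Fraction of consumed M going to N: r_N/(r_N+r_P) = 0.5261.
C_N = 0.5261·C_{M0}·X = 0.5261×5.88×0.252 = 0.780 mol/dm³.

0.780 mol/dm³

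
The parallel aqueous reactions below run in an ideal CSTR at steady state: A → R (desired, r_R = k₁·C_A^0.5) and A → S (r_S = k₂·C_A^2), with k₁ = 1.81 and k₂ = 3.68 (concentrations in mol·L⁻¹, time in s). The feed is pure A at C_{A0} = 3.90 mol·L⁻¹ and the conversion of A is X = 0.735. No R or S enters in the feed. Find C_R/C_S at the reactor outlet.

0.468

Exit C_A = C_{A0}(1−X) = 3.90×0.265 = 1.034 mol·L⁻¹.
A CSTR operates uniformly at the exit composition, giving r_R = 1.840 and r_S = 3.931 (each k·C_A^n at C_A = 1.034).
Overall selectivity = C_R/C_S = r_Rτ/(r_Sτ) = r_R/r_S = 0.468.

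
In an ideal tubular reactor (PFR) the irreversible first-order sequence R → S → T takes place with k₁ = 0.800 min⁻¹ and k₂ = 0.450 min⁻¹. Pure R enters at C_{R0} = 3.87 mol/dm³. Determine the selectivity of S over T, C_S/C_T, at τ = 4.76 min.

0.286

Solving the coupled first-order balances gives C_S(τ) = [k₁/(k₂−k₁)]·C_{R0}·(e^(−k₁τ) − e^(−k₂τ)).
e^(−k₁τ) = e^(−0.800×4.76) = e^(−3.808) = 0.02219; e^(−k₂τ) = e^(−2.142) = 0.1174.
C_S = 0.800×3.87/(0.450−0.800) × (0.02219−0.1174) = (-8.846)×(-0.09523) = 0.8424 mol/dm³.
C_R = C_{R0}e^(−k₁τ) = 0.08589 mol/dm³, so C_T = C_{R0}−C_R−C_S = 2.942 mol/dm³; C_S/C_T = 0.286.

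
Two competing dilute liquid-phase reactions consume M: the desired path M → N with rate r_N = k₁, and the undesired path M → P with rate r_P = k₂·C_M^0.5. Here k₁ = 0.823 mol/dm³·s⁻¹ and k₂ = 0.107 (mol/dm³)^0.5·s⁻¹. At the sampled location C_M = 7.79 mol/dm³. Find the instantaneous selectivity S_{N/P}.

S_{N/P} = r_N/r_P = (k₁)/(k₂·C_M^0.5) = (k₁/k₂)·C_M^-0.5.
= (0.823) / (0.107×7.790^0.5) = 0.8230/0.2986 = 2.76.
The undesired path is higher order in M, so low C_M (CSTR or dilute feed) favours N.

2.76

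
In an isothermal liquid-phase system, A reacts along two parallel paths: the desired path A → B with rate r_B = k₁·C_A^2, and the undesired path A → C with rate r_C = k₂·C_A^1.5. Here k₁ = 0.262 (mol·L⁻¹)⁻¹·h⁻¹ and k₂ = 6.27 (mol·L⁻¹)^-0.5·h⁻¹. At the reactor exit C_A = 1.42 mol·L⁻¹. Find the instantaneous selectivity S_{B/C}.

0.0498

S_{B/C} = r_B/r_C = (k₁·C_A^2)/(k₂·C_A^1.5) = (k₁/k₂)·C_A^0.5.
= (0.262×1.420^2) / (6.27×1.420^1.5) = 0.5283/10.61 = 0.0498.
Since the desired path is higher order in A, keeping C_A high (PFR or concentrated feed) favours B.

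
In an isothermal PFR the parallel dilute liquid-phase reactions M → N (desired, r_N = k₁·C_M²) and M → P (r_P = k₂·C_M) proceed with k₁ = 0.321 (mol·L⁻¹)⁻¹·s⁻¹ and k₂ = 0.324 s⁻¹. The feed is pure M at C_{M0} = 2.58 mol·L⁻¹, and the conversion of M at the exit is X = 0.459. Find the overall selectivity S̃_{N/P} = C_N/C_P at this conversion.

1.93

C_M = C_{M0}(1−X) = 1.396 mol·L⁻¹.
Along a PFR/batch, dC_P/dC_M = −r_P/(r_N+r_P) = −k₂/(k₂+k₁·C_M).
Integrating from C_{M0} to C_M: C_P = (0.324/0.321)·ln[(0.324+0.321·2.58)/(0.324+0.321·1.40)] = 1.009·ln(1.152/0.7720) = 0.4041 mol·L⁻¹.
Then C_N = (C_{M0}−C_M) − C_P = 1.184 − 0.4041 = 0.7801 mol·L⁻¹.
S̃_{N/P} = C_N/C_P = 0.7801/0.4041 = 1.93.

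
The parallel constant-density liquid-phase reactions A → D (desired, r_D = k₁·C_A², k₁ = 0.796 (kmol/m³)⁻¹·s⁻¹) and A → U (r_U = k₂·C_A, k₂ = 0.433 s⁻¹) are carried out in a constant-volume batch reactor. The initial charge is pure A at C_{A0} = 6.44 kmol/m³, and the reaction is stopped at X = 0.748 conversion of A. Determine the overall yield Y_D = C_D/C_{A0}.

0.649

C_A = C_{A0}(1−X) = 1.623 kmol/m³.
Along a PFR/batch, dC_U/dC_A = −r_U/(r_D+r_U) = −k₂/(k₂+k₁·C_A).
Integrating from C_{A0} to C_A: C_U = (0.433/0.796)·ln[(0.433+0.796·6.44)/(0.433+0.796·1.62)] = 0.5440·ln(5.559/1.725) = 0.6366 kmol/m³.
Then C_D = (C_{A0}−C_A) − C_U = 4.817 − 0.6366 = 4.180 kmol/m³.
Y_D = C_D/C_{A0} = 4.180/6.44 = 0.649.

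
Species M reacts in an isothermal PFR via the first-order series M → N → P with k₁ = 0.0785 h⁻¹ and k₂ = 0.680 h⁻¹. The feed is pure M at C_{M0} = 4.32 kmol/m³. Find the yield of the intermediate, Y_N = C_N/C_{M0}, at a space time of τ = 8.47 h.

For first-order series with pure M initially, C_N(τ) = k₁C_{M0}/(k₂−k₁)·(e^(−k₁τ) − e^(−k₂τ)).
e^(−k₁τ) = e^(−0.0785×8.47) = e^(−0.6649) = 0.5143; e^(−k₂τ) = e^(−5.760) = 0.003152.
C_N = 0.0785×4.32/(0.680−0.0785) × (0.5143−0.003152) = 0.5638×0.5112 = 0.2882 kmol/m³.
Y_N = C_N/C_{M0} = 0.2882/4.32 = 0.0667.

0.0667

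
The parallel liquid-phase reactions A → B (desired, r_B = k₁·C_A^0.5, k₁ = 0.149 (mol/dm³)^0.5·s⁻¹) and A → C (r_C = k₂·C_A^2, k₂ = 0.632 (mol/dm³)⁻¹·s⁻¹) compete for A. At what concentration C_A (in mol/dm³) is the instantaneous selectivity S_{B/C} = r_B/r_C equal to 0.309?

0.835 mol/dm³

S_{B/C} = (k₁/k₂)·C_A^-1.5 ⇒ C_A = (S·k₂/k₁)^(1/(-1.5)).
= (0.309×0.632/0.149)^(-0.6667) = (1.311)^(-0.6667) = 0.835 mol/dm³.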